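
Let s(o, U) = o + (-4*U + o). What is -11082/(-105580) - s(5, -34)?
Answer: -7701799/52790 ≈ -145.90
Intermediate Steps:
s(o, U) = -4*U + 2*o (s(o, U) = o + (o - 4*U) = -4*U + 2*o)
-11082/(-105580) - s(5, -34) = -11082/(-105580) - (-4*(-34) + 2*5) = -11082*(-1/105580) - (136 + 10) = 5541/52790 - 1*146 = 5541/52790 - 146 = -7701799/52790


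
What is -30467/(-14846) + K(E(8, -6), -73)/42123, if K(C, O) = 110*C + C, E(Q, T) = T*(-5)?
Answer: 444266207/208452686 ≈ 2.1313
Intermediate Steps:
E(Q, T) = -5*T
K(C, O) = 111*C
-30467/(-14846) + K(E(8, -6), -73)/42123 = -30467/(-14846) + (111*(-5*(-6)))/42123 = -30467*(-1/14846) + (111*30)*(1/42123) = 30467/14846 + 3330*(1/42123) = 30467/14846 + 1110/14041 = 444266207/208452686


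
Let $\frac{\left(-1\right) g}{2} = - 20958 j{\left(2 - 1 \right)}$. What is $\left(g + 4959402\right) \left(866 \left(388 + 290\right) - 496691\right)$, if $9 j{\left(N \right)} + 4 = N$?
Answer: $447348761510$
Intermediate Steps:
$j{\left(N \right)} = - \frac{4}{9} + \frac{N}{9}$
$g = -13972$ ($g = - 2 \left(- 20958 \left(- \frac{4}{9} + \frac{2 - 1}{9}\right)\right) = - 2 \left(- 20958 \left(- \frac{4}{9} + \frac{1}{9} \cdot 1\right)\right) = - 2 \left(- 20958 \left(- \frac{4}{9} + \frac{1}{9}\right)\right) = - 2 \left(\left(-20958\right) \left(- \frac{1}{3}\right)\right) = \left(-2\right) 6986 = -13972$)
$\left(g + 4959402\right) \left(866 \left(388 + 290\right) - 496691\right) = \left(-13972 + 4959402\right) \left(866 \left(388 + 290\right) - 496691\right) = 4945430 \left(866 \cdot 678 - 496691\right) = 4945430 \left(587148 - 496691\right) = 4945430 \cdot 90457 = 447348761510$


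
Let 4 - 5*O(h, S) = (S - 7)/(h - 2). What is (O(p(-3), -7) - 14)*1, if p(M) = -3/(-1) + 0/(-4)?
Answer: -52/5 ≈ -10.400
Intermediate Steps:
p(M) = 3 (p(M) = -3*(-1) + 0*(-1/4) = 3 + 0 = 3)
O(h, S) = 4/5 - (-7 + S)/(5*(-2 + h)) (O(h, S) = 4/5 - (S - 7)/(5*(h - 2)) = 4/5 - (-7 + S)/(5*(-2 + h)))
(O(p(-3), -7) - 14)*1 = ((-1 - 1*(-7) + 4*3)/(5*(-2 + 3)) - 14)*1 = ((1/5)*(-1 + 7 + 12)/1 - 14)*1 = ((1/5)*1*18 - 14)*1 = (18/5 - 14)*1 = -52/5*1 = -52/5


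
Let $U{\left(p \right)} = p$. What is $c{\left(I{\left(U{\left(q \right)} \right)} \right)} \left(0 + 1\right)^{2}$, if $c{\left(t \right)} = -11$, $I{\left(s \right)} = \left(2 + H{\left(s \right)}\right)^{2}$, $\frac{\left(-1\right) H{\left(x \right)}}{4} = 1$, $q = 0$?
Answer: $-11$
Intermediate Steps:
$H{\left(x \right)} = -4$ ($H{\left(x \right)} = \left(-4\right) 1 = -4$)
$I{\left(s \right)} = 4$ ($I{\left(s \right)} = \left(2 - 4\right)^{2} = \left(-2\right)^{2} = 4$)
$c{\left(I{\left(U{\left(q \right)} \right)} \right)} \left(0 + 1\right)^{2} = - 11 \left(0 + 1\right)^{2} = - 11 \cdot 1^{2} = \left(-11\right) 1 = -11$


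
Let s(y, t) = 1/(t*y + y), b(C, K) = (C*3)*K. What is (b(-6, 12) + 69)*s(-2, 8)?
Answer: 49/6 ≈ 8.1667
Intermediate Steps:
b(C, K) = 3*C*K (b(C, K) = (3*C)*K = 3*C*K)
s(y, t) = 1/(y + t*y)
(b(-6, 12) + 69)*s(-2, 8) = (3*(-6)*12 + 69)*(1/((-2)*(1 + 8))) = (-216 + 69)*(-½/9) = -(-147)/(2*9) = -147*(-1/18) = 49/6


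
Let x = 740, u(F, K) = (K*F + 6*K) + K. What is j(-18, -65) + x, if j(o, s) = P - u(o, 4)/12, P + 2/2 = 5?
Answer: 2243/3 ≈ 747.67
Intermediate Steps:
u(F, K) = 7*K + F*K (u(F, K) = (F*K + 6*K) + K = (6*K + F*K) + K = 7*K + F*K)
P = 4 (P = -1 + 5 = 4)
j(o, s) = 5/3 - o/3 (j(o, s) = 4 - 4*(7 + o)/12 = 4 - (28 + 4*o)/12 = 4 - (7/3 + o/3) = 4 + (-7/3 - o/3) = 5/3 - o/3)
j(-18, -65) + x = (5/3 - ⅓*(-18)) + 740 = (5/3 + 6) + 740 = 23/3 + 740 = 2243/3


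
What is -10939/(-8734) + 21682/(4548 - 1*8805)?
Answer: -12982115/3380058 ≈ -3.8408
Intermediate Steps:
-10939/(-8734) + 21682/(4548 - 1*8805) = -10939*(-1/8734) + 21682/(4548 - 8805) = 10939/8734 + 21682/(-4257) = 10939/8734 + 21682*(-1/4257) = 10939/8734 - 21682/4257 = -12982115/3380058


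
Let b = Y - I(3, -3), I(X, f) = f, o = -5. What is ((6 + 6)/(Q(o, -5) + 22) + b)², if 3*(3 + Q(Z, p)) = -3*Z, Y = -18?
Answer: 841/4 ≈ 210.25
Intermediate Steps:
Q(Z, p) = -3 - Z (Q(Z, p) = -3 + (-3*Z)/3 = -3 - Z)
b = -15 (b = -18 - 1*(-3) = -18 + 3 = -15)
((6 + 6)/(Q(o, -5) + 22) + b)² = ((6 + 6)/((-3 - 1*(-5)) + 22) - 15)² = (12/((-3 + 5) + 22) - 15)² = (12/(2 + 22) - 15)² = (12/24 - 15)² = (12*(1/24) - 15)² = (½ - 15)² = (-29/2)² = 841/4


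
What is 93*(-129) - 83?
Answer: -12080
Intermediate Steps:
93*(-129) - 83 = -11997 - 83 = -12080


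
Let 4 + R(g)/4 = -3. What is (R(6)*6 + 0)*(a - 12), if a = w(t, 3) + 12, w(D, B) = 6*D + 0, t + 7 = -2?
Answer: 9072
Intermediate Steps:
R(g) = -28 (R(g) = -16 + 4*(-3) = -16 - 12 = -28)
t = -9 (t = -7 - 2 = -9)
w(D, B) = 6*D
a = -42 (a = 6*(-9) + 12 = -54 + 12 = -42)
(R(6)*6 + 0)*(a - 12) = (-28*6 + 0)*(-42 - 12) = (-168 + 0)*(-54) = -168*(-54) = 9072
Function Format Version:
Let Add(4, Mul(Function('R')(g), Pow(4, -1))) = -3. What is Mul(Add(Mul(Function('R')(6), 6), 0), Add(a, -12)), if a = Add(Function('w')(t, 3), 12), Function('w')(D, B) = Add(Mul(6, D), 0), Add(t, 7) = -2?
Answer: 9072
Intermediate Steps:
Function('R')(g) = -28 (Function('R')(g) = Add(-16, Mul(4, -3)) = Add(-16, -12) = -28)
t = -9 (t = Add(-7, -2) = -9)
Function('w')(D, B) = Mul(6, D)
a = -42 (a = Add(Mul(6, -9), 12) = Add(-54, 12) = -42)
Mul(Add(Mul(Function('R')(6), 6), 0), Add(a, -12)) = Mul(Add(Mul(-28, 6), 0), Add(-42, -12)) = Mul(Add(-168, 0), -54) = Mul(-168, -54) = 9072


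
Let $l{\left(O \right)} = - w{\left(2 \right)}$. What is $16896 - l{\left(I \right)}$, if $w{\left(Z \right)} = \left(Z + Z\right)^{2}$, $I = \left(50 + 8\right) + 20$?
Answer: $16912$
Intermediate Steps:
$I = 78$ ($I = 58 + 20 = 78$)
$w{\left(Z \right)} = 4 Z^{2}$ ($w{\left(Z \right)} = \left(2 Z\right)^{2} = 4 Z^{2}$)
$l{\left(O \right)} = -16$ ($l{\left(O \right)} = - 4 \cdot 2^{2} = - 4 \cdot 4 = \left(-1\right) 16 = -16$)
$16896 - l{\left(I \right)} = 16896 - -16 = 16896 + 16 = 16912$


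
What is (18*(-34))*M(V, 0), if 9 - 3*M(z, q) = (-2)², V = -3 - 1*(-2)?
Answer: -1020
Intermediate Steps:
V = -1 (V = -3 + 2 = -1)
M(z, q) = 5/3 (M(z, q) = 3 - ⅓*(-2)² = 3 - ⅓*4 = 3 - 4/3 = 5/3)
(18*(-34))*M(V, 0) = (18*(-34))*(5/3) = -612*5/3 = -1020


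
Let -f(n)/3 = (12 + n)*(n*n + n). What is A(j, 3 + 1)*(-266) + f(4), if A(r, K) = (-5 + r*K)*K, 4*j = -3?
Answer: 7552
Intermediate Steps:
f(n) = -3*(12 + n)*(n + n**2) (f(n) = -3*(12 + n)*(n*n + n) = -3*(12 + n)*(n**2 + n) = -3*(12 + n)*(n + n**2))
j = -3/4 (j = (1/4)*(-3) = -3/4 ≈ -0.75000)
A(r, K) = K*(-5 + K*r) (A(r, K) = (-5 + K*r)*K = K*(-5 + K*r))
A(j, 3 + 1)*(-266) + f(4) = ((3 + 1)*(-5 + (3 + 1)*(-3/4)))*(-266) - 3*4*(12 + 4**2 + 13*4) = (4*(-5 + 4*(-3/4)))*(-266) - 3*4*(12 + 16 + 52) = (4*(-5 - 3))*(-266) - 3*4*80 = (4*(-8))*(-266) - 960 = -32*(-266) - 960 = 8512 - 960 = 7552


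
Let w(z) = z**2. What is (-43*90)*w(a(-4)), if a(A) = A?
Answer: -61920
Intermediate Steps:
(-43*90)*w(a(-4)) = -43*90*(-4)**2 = -3870*16 = -61920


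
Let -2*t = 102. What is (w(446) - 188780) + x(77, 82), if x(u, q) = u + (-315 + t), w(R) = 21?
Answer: -189048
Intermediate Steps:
t = -51 (t = -½*102 = -51)
x(u, q) = -366 + u (x(u, q) = u + (-315 - 51) = u - 366 = -366 + u)
(w(446) - 188780) + x(77, 82) = (21 - 188780) + (-366 + 77) = -188759 - 289 = -189048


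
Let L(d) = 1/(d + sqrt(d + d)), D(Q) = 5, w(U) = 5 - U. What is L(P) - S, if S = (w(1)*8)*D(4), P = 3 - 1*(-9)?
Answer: -1599/10 - sqrt(6)/60 ≈ -159.94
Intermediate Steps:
P = 12 (P = 3 + 9 = 12)
L(d) = 1/(d + sqrt(2)*sqrt(d)) (L(d) = 1/(d + sqrt(2*d)) = 1/(d + sqrt(2)*sqrt(d)))
S = 160 (S = ((5 - 1*1)*8)*5 = ((5 - 1)*8)*5 = (4*8)*5 = 32*5 = 160)
L(P) - S = 1/(12 + sqrt(2)*sqrt(12)) - 1*160 = 1/(12 + sqrt(2)*(2*sqrt(3))) - 160 = 1/(12 + 2*sqrt(6)) - 160 = -160 + 1/(12 + 2*sqrt(6))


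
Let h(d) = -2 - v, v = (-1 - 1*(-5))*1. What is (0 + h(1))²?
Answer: 36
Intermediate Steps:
v = 4 (v = (-1 + 5)*1 = 4*1 = 4)
h(d) = -6 (h(d) = -2 - 1*4 = -2 - 4 = -6)
(0 + h(1))² = (0 - 6)² = (-6)² = 36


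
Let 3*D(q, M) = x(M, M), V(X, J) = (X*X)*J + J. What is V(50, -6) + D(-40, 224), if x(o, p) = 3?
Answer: -15005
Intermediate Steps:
V(X, J) = J + J*X² (V(X, J) = X²*J + J = J*X² + J = J + J*X²)
D(q, M) = 1 (D(q, M) = (⅓)*3 = 1)
V(50, -6) + D(-40, 224) = -6*(1 + 50²) + 1 = -6*(1 + 2500) + 1 = -6*2501 + 1 = -15006 + 1 = -15005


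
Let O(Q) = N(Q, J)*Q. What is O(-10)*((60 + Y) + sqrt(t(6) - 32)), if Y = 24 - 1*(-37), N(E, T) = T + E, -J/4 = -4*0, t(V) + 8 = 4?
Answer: 12100 + 600*I ≈ 12100.0 + 600.0*I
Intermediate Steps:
t(V) = -4 (t(V) = -8 + 4 = -4)
J = 0 (J = -(-16)*0 = -4*0 = 0)
N(E, T) = E + T
Y = 61 (Y = 24 + 37 = 61)
O(Q) = Q**2 (O(Q) = (Q + 0)*Q = Q*Q = Q**2)
O(-10)*((60 + Y) + sqrt(t(6) - 32)) = (-10)**2*((60 + 61) + sqrt(-4 - 32)) = 100*(121 + sqrt(-36)) = 100*(121 + 6*I) = 12100 + 600*I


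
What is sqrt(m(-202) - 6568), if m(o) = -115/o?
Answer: I*sqrt(267977442)/202 ≈ 81.04*I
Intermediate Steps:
sqrt(m(-202) - 6568) = sqrt(-115/(-202) - 6568) = sqrt(-115*(-1/202) - 6568) = sqrt(115/202 - 6568) = sqrt(-1326621/202) = I*sqrt(267977442)/202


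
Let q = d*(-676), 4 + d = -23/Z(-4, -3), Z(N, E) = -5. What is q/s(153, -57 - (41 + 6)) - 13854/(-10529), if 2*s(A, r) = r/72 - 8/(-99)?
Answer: 156933638/263225 ≈ 596.20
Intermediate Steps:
d = ⅗ (d = -4 - 23/(-5) = -4 - 23*(-⅕) = -4 + 23/5 = ⅗ ≈ 0.60000)
s(A, r) = 4/99 + r/144 (s(A, r) = (r/72 - 8/(-99))/2 = (r*(1/72) - 8*(-1/99))/2 = (r/72 + 8/99)/2 = (8/99 + r/72)/2 = 4/99 + r/144)
q = -2028/5 (q = (⅗)*(-676) = -2028/5 ≈ -405.60)
q/s(153, -57 - (41 + 6)) - 13854/(-10529) = -2028/(5*(4/99 + (-57 - (41 + 6))/144)) - 13854/(-10529) = -2028/(5*(4/99 + (-57 - 1*47)/144)) - 13854*(-1/10529) = -2028/(5*(4/99 + (-57 - 47)/144)) + 13854/10529 = -2028/(5*(4/99 + (1/144)*(-104))) + 13854/10529 = -2028/(5*(4/99 - 13/18)) + 13854/10529 = -2028/(5*(-15/22)) + 13854/10529 = -2028/5*(-22/15) + 13854/10529 = 14872/25 + 13854/10529 = 156933638/263225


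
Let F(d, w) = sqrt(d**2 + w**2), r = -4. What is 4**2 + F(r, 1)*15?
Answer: 16 + 15*sqrt(17) ≈ 77.847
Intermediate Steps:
4**2 + F(r, 1)*15 = 4**2 + sqrt((-4)**2 + 1**2)*15 = 16 + sqrt(16 + 1)*15 = 16 + sqrt(17)*15 = 16 + 15*sqrt(17)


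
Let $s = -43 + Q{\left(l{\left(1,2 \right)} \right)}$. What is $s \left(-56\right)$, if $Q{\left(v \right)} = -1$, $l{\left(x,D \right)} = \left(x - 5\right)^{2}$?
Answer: $2464$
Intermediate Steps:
$l{\left(x,D \right)} = \left(-5 + x\right)^{2}$
$s = -44$ ($s = -43 - 1 = -44$)
$s \left(-56\right) = \left(-44\right) \left(-56\right) = 2464$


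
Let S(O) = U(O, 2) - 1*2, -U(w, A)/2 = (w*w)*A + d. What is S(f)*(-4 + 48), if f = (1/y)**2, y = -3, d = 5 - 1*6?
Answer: -176/81 ≈ -2.1728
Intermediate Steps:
d = -1 (d = 5 - 6 = -1)
U(w, A) = 2 - 2*A*w**2 (U(w, A) = -2*((w*w)*A - 1) = -2*(w**2*A - 1) = -2*(A*w**2 - 1) = -2*(-1 + A*w**2) = 2 - 2*A*w**2)
f = 1/9 (f = (1/(-3))**2 = (-1/3)**2 = 1/9 ≈ 0.11111)
S(O) = -4*O**2 (S(O) = (2 - 2*2*O**2) - 1*2 = (2 - 4*O**2) - 2 = -4*O**2)
S(f)*(-4 + 48) = (-4*(1/9)**2)*(-4 + 48) = -4*1/81*44 = -4/81*44 = -176/81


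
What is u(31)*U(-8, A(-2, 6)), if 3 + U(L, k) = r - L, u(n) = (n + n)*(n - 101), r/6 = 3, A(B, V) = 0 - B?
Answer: -99820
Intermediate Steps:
A(B, V) = -B
r = 18 (r = 6*3 = 18)
u(n) = 2*n*(-101 + n) (u(n) = (2*n)*(-101 + n) = 2*n*(-101 + n))
U(L, k) = 15 - L (U(L, k) = -3 + (18 - L) = 15 - L)
u(31)*U(-8, A(-2, 6)) = (2*31*(-101 + 31))*(15 - 1*(-8)) = (2*31*(-70))*(15 + 8) = -4340*23 = -99820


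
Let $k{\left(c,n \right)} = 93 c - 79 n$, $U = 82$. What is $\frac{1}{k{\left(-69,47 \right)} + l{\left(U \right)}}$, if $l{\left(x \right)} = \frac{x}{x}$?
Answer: $- \frac{1}{10129} \approx -9.8726 \cdot 10^{-5}$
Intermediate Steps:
$l{\left(x \right)} = 1$
$k{\left(c,n \right)} = - 79 n + 93 c$
$\frac{1}{k{\left(-69,47 \right)} + l{\left(U \right)}} = \frac{1}{\left(\left(-79\right) 47 + 93 \left(-69\right)\right) + 1} = \frac{1}{\left(-3713 - 6417\right) + 1} = \frac{1}{-10130 + 1} = \frac{1}{-10129} = - \frac{1}{10129}$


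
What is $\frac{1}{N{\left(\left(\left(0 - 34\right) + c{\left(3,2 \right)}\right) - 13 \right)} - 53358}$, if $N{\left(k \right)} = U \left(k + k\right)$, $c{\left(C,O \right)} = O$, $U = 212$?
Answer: $- \frac{1}{72438} \approx -1.3805 \cdot 10^{-5}$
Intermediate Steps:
$N{\left(k \right)} = 424 k$ ($N{\left(k \right)} = 212 \left(k + k\right) = 212 \cdot 2 k = 424 k$)
$\frac{1}{N{\left(\left(\left(0 - 34\right) + c{\left(3,2 \right)}\right) - 13 \right)} - 53358} = \frac{1}{424 \left(\left(\left(0 - 34\right) + 2\right) - 13\right) - 53358} = \frac{1}{424 \left(\left(-34 + 2\right) - 13\right) - 53358} = \frac{1}{424 \left(-32 - 13\right) - 53358} = \frac{1}{424 \left(-45\right) - 53358} = \frac{1}{-19080 - 53358} = \frac{1}{-72438} = - \frac{1}{72438}$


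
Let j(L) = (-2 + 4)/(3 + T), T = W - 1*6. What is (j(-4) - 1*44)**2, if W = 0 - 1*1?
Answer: 7921/4 ≈ 1980.3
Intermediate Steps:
W = -1 (W = 0 - 1 = -1)
T = -7 (T = -1 - 1*6 = -1 - 6 = -7)
j(L) = -1/2 (j(L) = (-2 + 4)/(3 - 7) = 2/(-4) = 2*(-1/4) = -1/2)
(j(-4) - 1*44)**2 = (-1/2 - 1*44)**2 = (-1/2 - 44)**2 = (-89/2)**2 = 7921/4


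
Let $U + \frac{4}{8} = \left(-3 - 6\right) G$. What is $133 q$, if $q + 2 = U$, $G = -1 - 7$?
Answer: $\frac{18487}{2} \approx 9243.5$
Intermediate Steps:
$G = -8$ ($G = -1 - 7 = -8$)
$U = \frac{143}{2}$ ($U = - \frac{1}{2} + \left(-3 - 6\right) \left(-8\right) = - \frac{1}{2} - -72 = - \frac{1}{2} + 72 = \frac{143}{2} \approx 71.5$)
$q = \frac{139}{2}$ ($q = -2 + \frac{143}{2} = \frac{139}{2} \approx 69.5$)
$133 q = 133 \cdot \frac{139}{2} = \frac{18487}{2}$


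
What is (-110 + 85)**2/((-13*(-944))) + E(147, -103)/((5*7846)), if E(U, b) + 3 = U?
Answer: 13142959/240715280 ≈ 0.054600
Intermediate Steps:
E(U, b) = -3 + U
(-110 + 85)**2/((-13*(-944))) + E(147, -103)/((5*7846)) = (-110 + 85)**2/((-13*(-944))) + (-3 + 147)/((5*7846)) = (-25)**2/12272 + 144/39230 = 625*(1/12272) + 144*(1/39230) = 625/12272 + 72/19615 = 13142959/240715280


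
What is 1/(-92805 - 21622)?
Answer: -1/114427 ≈ -8.7392e-6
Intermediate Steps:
1/(-92805 - 21622) = 1/(-114427) = -1/114427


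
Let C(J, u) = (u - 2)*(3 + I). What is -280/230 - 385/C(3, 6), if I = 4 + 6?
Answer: -10311/1196 ≈ -8.6212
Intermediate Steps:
I = 10
C(J, u) = -26 + 13*u (C(J, u) = (u - 2)*(3 + 10) = (-2 + u)*13 = -26 + 13*u)
-280/230 - 385/C(3, 6) = -280/230 - 385/(-26 + 13*6) = -280*1/230 - 385/(-26 + 78) = -28/23 - 385/52 = -10311/1196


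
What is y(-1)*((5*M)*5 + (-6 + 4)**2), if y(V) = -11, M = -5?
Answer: 1331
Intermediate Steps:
y(-1)*((5*M)*5 + (-6 + 4)**2) = -11*((5*(-5))*5 + (-6 + 4)**2) = -11*(-25*5 + (-2)**2) = -11*(-125 + 4) = -11*(-121) = 1331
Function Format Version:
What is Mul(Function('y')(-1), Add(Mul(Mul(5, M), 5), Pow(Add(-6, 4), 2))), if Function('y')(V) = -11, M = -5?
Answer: 1331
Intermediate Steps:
Mul(Function('y')(-1), Add(Mul(Mul(5, M), 5), Pow(Add(-6, 4), 2))) = Mul(-11, Add(Mul(Mul(5, -5), 5), Pow(Add(-6, 4), 2))) = Mul(-11, Add(Mul(-25, 5), Pow(-2, 2))) = Mul(-11, Add(-125, 4)) = Mul(-11, -121) = 1331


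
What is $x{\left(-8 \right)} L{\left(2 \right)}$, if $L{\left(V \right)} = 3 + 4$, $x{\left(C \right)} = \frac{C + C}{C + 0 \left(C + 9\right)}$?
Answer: $14$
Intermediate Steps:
$x{\left(C \right)} = 2$ ($x{\left(C \right)} = \frac{2 C}{C + 0 \left(9 + C\right)} = \frac{2 C}{C + 0} = \frac{2 C}{C} = 2$)
$L{\left(V \right)} = 7$
$x{\left(-8 \right)} L{\left(2 \right)} = 2 \cdot 7 = 14$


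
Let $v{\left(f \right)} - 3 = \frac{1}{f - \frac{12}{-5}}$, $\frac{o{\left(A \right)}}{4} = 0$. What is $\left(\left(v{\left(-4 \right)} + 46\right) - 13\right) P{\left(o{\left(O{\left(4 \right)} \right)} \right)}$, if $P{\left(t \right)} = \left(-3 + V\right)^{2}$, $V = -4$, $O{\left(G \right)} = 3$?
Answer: $\frac{13867}{8} \approx 1733.4$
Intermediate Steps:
$o{\left(A \right)} = 0$ ($o{\left(A \right)} = 4 \cdot 0 = 0$)
$v{\left(f \right)} = 3 + \frac{1}{\frac{12}{5} + f}$ ($v{\left(f \right)} = 3 + \frac{1}{f - \frac{12}{-5}} = 3 + \frac{1}{f - - \frac{12}{5}} = 3 + \frac{1}{f + \frac{12}{5}} = 3 + \frac{1}{\frac{12}{5} + f}$)
$P{\left(t \right)} = 49$ ($P{\left(t \right)} = \left(-3 - 4\right)^{2} = \left(-7\right)^{2} = 49$)
$\left(\left(v{\left(-4 \right)} + 46\right) - 13\right) P{\left(o{\left(O{\left(4 \right)} \right)} \right)} = \left(\left(\frac{41 + 15 \left(-4\right)}{12 + 5 \left(-4\right)} + 46\right) - 13\right) 49 = \left(\left(\frac{41 - 60}{12 - 20} + 46\right) - 13\right) 49 = \left(\left(\frac{1}{-8} \left(-19\right) + 46\right) - 13\right) 49 = \left(\left(\left(- \frac{1}{8}\right) \left(-19\right) + 46\right) - 13\right) 49 = \left(\left(\frac{19}{8} + 46\right) - 13\right) 49 = \left(\frac{387}{8} - 13\right) 49 = \frac{283}{8} \cdot 49 = \frac{13867}{8}$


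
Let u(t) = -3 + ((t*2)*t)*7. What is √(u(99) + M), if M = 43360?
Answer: √180571 ≈ 424.94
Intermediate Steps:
u(t) = -3 + 14*t² (u(t) = -3 + ((2*t)*t)*7 = -3 + (2*t²)*7 = -3 + 14*t²)
√(u(99) + M) = √((-3 + 14*99²) + 43360) = √((-3 + 14*9801) + 43360) = √((-3 + 137214) + 43360) = √(137211 + 43360) = √180571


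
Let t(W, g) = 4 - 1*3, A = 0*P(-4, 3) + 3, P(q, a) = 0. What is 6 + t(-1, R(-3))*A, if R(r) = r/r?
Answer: 9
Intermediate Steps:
A = 3 (A = 0*0 + 3 = 0 + 3 = 3)
R(r) = 1
t(W, g) = 1 (t(W, g) = 4 - 3 = 1)
6 + t(-1, R(-3))*A = 6 + 1*3 = 6 + 3 = 9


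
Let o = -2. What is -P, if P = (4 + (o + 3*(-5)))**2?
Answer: -169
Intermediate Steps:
P = 169 (P = (4 + (-2 + 3*(-5)))**2 = (4 + (-2 - 15))**2 = (4 - 17)**2 = (-13)**2 = 169)
-P = -1*169 = -169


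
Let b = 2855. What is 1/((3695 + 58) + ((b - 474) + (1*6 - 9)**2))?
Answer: 1/6143 ≈ 0.00016279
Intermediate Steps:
1/((3695 + 58) + ((b - 474) + (1*6 - 9)**2)) = 1/((3695 + 58) + ((2855 - 474) + (1*6 - 9)**2)) = 1/(3753 + (2381 + (6 - 9)**2)) = 1/(3753 + (2381 + (-3)**2)) = 1/(3753 + (2381 + 9)) = 1/(3753 + 2390) = 1/6143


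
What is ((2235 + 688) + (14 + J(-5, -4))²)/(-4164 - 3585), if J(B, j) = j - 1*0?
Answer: -3023/7749 ≈ -0.39011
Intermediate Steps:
J(B, j) = j (J(B, j) = j + 0 = j)
((2235 + 688) + (14 + J(-5, -4))²)/(-4164 - 3585) = ((2235 + 688) + (14 - 4)²)/(-4164 - 3585) = (2923 + 10²)/(-7749) = (2923 + 100)*(-1/7749) = 3023*(-1/7749) = -3023/7749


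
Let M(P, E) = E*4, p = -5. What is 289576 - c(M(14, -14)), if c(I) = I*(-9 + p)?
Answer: 288792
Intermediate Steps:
M(P, E) = 4*E
c(I) = -14*I (c(I) = I*(-9 - 5) = I*(-14) = -14*I)
289576 - c(M(14, -14)) = 289576 - (-14)*4*(-14) = 289576 - (-14)*(-56) = 289576 - 1*784 = 289576 - 784 = 288792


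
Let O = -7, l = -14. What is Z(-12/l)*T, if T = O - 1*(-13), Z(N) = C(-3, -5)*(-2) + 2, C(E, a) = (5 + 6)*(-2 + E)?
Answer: 672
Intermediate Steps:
C(E, a) = -22 + 11*E (C(E, a) = 11*(-2 + E) = -22 + 11*E)
Z(N) = 112 (Z(N) = (-22 + 11*(-3))*(-2) + 2 = (-22 - 33)*(-2) + 2 = -55*(-2) + 2 = 110 + 2 = 112)
T = 6 (T = -7 - 1*(-13) = -7 + 13 = 6)
Z(-12/l)*T = 112*6 = 672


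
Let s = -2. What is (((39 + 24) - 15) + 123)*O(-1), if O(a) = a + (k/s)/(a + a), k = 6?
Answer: 171/2 ≈ 85.500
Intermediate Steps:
O(a) = a - 3/(2*a) (O(a) = a + (6/(-2))/(a + a) = a + (6*(-½))/((2*a)) = a + (1/(2*a))*(-3) = a - 3/(2*a))
(((39 + 24) - 15) + 123)*O(-1) = (((39 + 24) - 15) + 123)*(-1 - 3/2/(-1)) = ((63 - 15) + 123)*(-1 - 3/2*(-1)) = (48 + 123)*(-1 + 3/2) = 171*(½) = 171/2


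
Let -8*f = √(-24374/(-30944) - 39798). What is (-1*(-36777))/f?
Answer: 28704*I*√595422967523/15018109 ≈ 1474.8*I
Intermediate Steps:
f = -I*√595422967523/30944 (f = -√(-24374/(-30944) - 39798)/8 = -√(-24374*(-1/30944) - 39798)/8 = -√(12187/15472 - 39798)/8 = -I*√595422967523/30944 ≈ -24.937*I)
(-1*(-36777))/f = (-1*(-36777))/((-I*√595422967523/30944)) = 36777*(32*I*√595422967523/615742469) = 28704*I*√595422967523/15018109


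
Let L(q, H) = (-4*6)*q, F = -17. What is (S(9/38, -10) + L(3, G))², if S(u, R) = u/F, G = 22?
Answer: 2164203441/417316 ≈ 5186.0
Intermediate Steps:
S(u, R) = -u/17 (S(u, R) = u/(-17) = u*(-1/17) = -u/17)
L(q, H) = -24*q
(S(9/38, -10) + L(3, G))² = (-9/(17*38) - 24*3)² = (-9/(17*38) - 72)² = (-1/17*9/38 - 72)² = (-9/646 - 72)² = (-46521/646)² = 2164203441/417316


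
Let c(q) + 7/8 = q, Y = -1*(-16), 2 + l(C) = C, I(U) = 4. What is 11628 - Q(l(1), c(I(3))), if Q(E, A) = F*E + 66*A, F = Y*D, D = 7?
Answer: 46135/4 ≈ 11534.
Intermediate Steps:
l(C) = -2 + C
Y = 16
F = 112 (F = 16*7 = 112)
c(q) = -7/8 + q
Q(E, A) = 66*A + 112*E (Q(E, A) = 112*E + 66*A = 66*A + 112*E)
11628 - Q(l(1), c(I(3))) = 11628 - (66*(-7/8 + 4) + 112*(-2 + 1)) = 11628 - (66*(25/8) + 112*(-1)) = 11628 - (825/4 - 112) = 11628 - 1*377/4 = 11628 - 377/4 = 46135/4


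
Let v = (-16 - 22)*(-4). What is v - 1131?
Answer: -979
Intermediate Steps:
v = 152 (v = -38*(-4) = 152)
v - 1131 = 152 - 1131 = -979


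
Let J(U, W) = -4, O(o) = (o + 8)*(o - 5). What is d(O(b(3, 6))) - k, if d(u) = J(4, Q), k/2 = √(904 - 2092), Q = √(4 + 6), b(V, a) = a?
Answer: -4 - 12*I*√33 ≈ -4.0 - 68.935*I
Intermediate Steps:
Q = √10 ≈ 3.1623
O(o) = (-5 + o)*(8 + o) (O(o) = (8 + o)*(-5 + o) = (-5 + o)*(8 + o))
k = 12*I*√33 (k = 2*√(904 - 2092) = 2*√(-1188) = 2*(6*I*√33) = 12*I*√33 ≈ 68.935*I)
d(u) = -4
d(O(b(3, 6))) - k = -4 - 12*I*√33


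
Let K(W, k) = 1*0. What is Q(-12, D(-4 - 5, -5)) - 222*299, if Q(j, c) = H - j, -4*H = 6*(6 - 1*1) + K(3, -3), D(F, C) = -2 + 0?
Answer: -132747/2 ≈ -66374.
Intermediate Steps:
K(W, k) = 0
D(F, C) = -2
H = -15/2 (H = -(6*(6 - 1*1) + 0)/4 = -(6*(6 - 1) + 0)/4 = -(6*5 + 0)/4 = -(30 + 0)/4 = -¼*30 = -15/2 ≈ -7.5000)
Q(j, c) = -15/2 - j
Q(-12, D(-4 - 5, -5)) - 222*299 = (-15/2 - 1*(-12)) - 222*299 = (-15/2 + 12) - 66378 = 9/2 - 66378 = -132747/2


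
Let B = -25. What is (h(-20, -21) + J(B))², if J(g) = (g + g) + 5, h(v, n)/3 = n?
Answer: 11664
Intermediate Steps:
h(v, n) = 3*n
J(g) = 5 + 2*g (J(g) = 2*g + 5 = 5 + 2*g)
(h(-20, -21) + J(B))² = (3*(-21) + (5 + 2*(-25)))² = (-63 + (5 - 50))² = (-63 - 45)² = (-108)² = 11664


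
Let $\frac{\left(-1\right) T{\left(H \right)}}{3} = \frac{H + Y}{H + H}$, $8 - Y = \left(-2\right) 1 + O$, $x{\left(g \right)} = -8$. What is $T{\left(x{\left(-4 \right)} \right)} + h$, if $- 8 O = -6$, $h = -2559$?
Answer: $- \frac{163761}{64} \approx -2558.8$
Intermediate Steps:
$O = \frac{3}{4}$ ($O = \left(- \frac{1}{8}\right) \left(-6\right) = \frac{3}{4} \approx 0.75$)
$Y = \frac{37}{4}$ ($Y = 8 - \left(\left(-2\right) 1 + \frac{3}{4}\right) = 8 - \left(-2 + \frac{3}{4}\right) = 8 - - \frac{5}{4} = 8 + \frac{5}{4} = \frac{37}{4} \approx 9.25$)
$T{\left(H \right)} = - \frac{3 \left(\frac{37}{4} + H\right)}{2 H}$ ($T{\left(H \right)} = - 3 \frac{H + \frac{37}{4}}{H + H} = - 3 \frac{\frac{37}{4} + H}{2 H} = - \frac{3 \left(\frac{37}{4} + H\right)}{2 H}$)
$T{\left(x{\left(-4 \right)} \right)} + h = \frac{3 \left(-37 - -32\right)}{8 \left(-8\right)} - 2559 = \frac{3}{8} \left(- \frac{1}{8}\right) \left(-37 + 32\right) - 2559 = \frac{3}{8} \left(- \frac{1}{8}\right) \left(-5\right) - 2559 = \frac{15}{64} - 2559 = - \frac{163761}{64}$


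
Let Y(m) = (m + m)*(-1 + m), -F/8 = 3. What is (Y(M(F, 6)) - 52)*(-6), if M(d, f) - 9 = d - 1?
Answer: -2952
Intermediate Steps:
F = -24 (F = -8*3 = -24)
M(d, f) = 8 + d (M(d, f) = 9 + (d - 1) = 9 + (-1 + d) = 8 + d)
Y(m) = 2*m*(-1 + m) (Y(m) = (2*m)*(-1 + m) = 2*m*(-1 + m))
(Y(M(F, 6)) - 52)*(-6) = (2*(8 - 24)*(-1 + (8 - 24)) - 52)*(-6) = (2*(-16)*(-1 - 16) - 52)*(-6) = (2*(-16)*(-17) - 52)*(-6) = (544 - 52)*(-6) = 492*(-6) = -2952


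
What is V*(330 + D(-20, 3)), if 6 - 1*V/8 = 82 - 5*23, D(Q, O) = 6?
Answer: 104832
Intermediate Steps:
V = 312 (V = 48 - 8*(82 - 5*23) = 48 - 8*(82 - 1*115) = 48 - 8*(82 - 115) = 48 - 8*(-33) = 48 + 264 = 312)
V*(330 + D(-20, 3)) = 312*(330 + 6) = 312*336 = 104832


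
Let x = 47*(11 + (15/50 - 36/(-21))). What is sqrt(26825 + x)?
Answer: sqrt(134439690)/70 ≈ 165.64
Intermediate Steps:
x = 42817/70 (x = 47*(11 + (15*(1/50) - 36*(-1/21))) = 47*(11 + (3/10 + 12/7)) = 47*(11 + 141/70) = 47*(911/70) = 42817/70 ≈ 611.67)
sqrt(26825 + x) = sqrt(26825 + 42817/70) = sqrt(1920567/70) = sqrt(134439690)/70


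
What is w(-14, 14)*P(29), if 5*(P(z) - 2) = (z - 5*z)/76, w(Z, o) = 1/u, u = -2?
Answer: -161/190 ≈ -0.84737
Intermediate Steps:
w(Z, o) = -1/2 (w(Z, o) = 1/(-2) = -1/2)
P(z) = 2 - z/95 (P(z) = 2 + ((z - 5*z)/76)/5 = 2 + (-4*z*(1/76))/5 = 2 + (-z/19)/5 = 2 - z/95)
w(-14, 14)*P(29) = -(2 - 1/95*29)/2 = -(2 - 29/95)/2 = -1/2*161/95 = -161/190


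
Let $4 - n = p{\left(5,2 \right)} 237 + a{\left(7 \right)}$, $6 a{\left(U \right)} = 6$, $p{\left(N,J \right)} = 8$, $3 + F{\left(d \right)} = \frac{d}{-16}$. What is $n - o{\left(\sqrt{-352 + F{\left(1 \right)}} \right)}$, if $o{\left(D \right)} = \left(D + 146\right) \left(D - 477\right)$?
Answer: $\frac{1089665}{16} + \frac{331 i \sqrt{5681}}{4} \approx 68104.0 + 6237.1 i$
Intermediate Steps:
$F{\left(d \right)} = -3 - \frac{d}{16}$ ($F{\left(d \right)} = -3 + \frac{d}{-16} = -3 + d \left(- \frac{1}{16}\right) = -3 - \frac{d}{16}$)
$a{\left(U \right)} = 1$ ($a{\left(U \right)} = \frac{1}{6} \cdot 6 = 1$)
$o{\left(D \right)} = \left(-477 + D\right) \left(146 + D\right)$ ($o{\left(D \right)} = \left(146 + D\right) \left(-477 + D\right) = \left(-477 + D\right) \left(146 + D\right)$)
$n = -1893$ ($n = 4 - \left(8 \cdot 237 + 1\right) = 4 - \left(1896 + 1\right) = 4 - 1897 = -1893$)
$n - o{\left(\sqrt{-352 + F{\left(1 \right)}} \right)} = -1893 - \left(-69642 + \left(\sqrt{-352 - \frac{49}{16}}\right)^{2} - 331 \sqrt{-352 - \frac{49}{16}}\right) = -1893 - \left(-69642 + \left(\sqrt{- \frac{5681}{16}}\right)^{2} - 331 \sqrt{- \frac{5681}{16}}\right) = -1893 - \left(-69642 + \left(\frac{i \sqrt{5681}}{4}\right)^{2} - 331 \frac{i \sqrt{5681}}{4}\right) = -1893 - \left(-69642 - \frac{5681}{16} - \frac{331 i \sqrt{5681}}{4}\right) = -1893 - \left(- \frac{1119953}{16} - \frac{331 i \sqrt{5681}}{4}\right) = -1893 + \left(\frac{1119953}{16} + \frac{331 i \sqrt{5681}}{4}\right) = \frac{1089665}{16} + \frac{331 i \sqrt{5681}}{4}$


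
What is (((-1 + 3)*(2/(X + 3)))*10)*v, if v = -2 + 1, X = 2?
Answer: -8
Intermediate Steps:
v = -1
(((-1 + 3)*(2/(X + 3)))*10)*v = (((-1 + 3)*(2/(2 + 3)))*10)*(-1) = ((2*(2/5))*10)*(-1) = ((4/5)*10)*(-1) = 8*(-1) = -8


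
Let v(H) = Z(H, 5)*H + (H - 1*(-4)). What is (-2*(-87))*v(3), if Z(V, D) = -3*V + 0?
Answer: -3480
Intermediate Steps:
Z(V, D) = -3*V
v(H) = 4 + H - 3*H² (v(H) = (-3*H)*H + (H - 1*(-4)) = -3*H² + (H + 4) = -3*H² + (4 + H) = 4 + H - 3*H²)
(-2*(-87))*v(3) = (-2*(-87))*(4 + 3 - 3*3²) = 174*(4 + 3 - 3*9) = 174*(4 + 3 - 27) = 174*(-20) = -3480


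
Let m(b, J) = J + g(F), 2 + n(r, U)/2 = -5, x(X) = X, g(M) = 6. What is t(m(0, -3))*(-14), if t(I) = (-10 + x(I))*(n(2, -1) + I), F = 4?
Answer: -1078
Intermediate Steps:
n(r, U) = -14 (n(r, U) = -4 + 2*(-5) = -4 - 10 = -14)
m(b, J) = 6 + J (m(b, J) = J + 6 = 6 + J)
t(I) = (-14 + I)*(-10 + I) (t(I) = (-10 + I)*(-14 + I) = (-14 + I)*(-10 + I))
t(m(0, -3))*(-14) = (140 + (6 - 3)² - 24*(6 - 3))*(-14) = (140 + 3² - 24*3)*(-14) = (140 + 9 - 72)*(-14) = 77*(-14) = -1078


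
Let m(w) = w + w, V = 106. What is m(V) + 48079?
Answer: 48291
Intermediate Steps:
m(w) = 2*w
m(V) + 48079 = 2*106 + 48079 = 212 + 48079 = 48291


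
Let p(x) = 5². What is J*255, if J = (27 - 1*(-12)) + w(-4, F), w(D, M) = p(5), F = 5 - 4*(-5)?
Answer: 16320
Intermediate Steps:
F = 25 (F = 5 + 20 = 25)
p(x) = 25
w(D, M) = 25
J = 64 (J = (27 - 1*(-12)) + 25 = (27 + 12) + 25 = 39 + 25 = 64)
J*255 = 64*255 = 16320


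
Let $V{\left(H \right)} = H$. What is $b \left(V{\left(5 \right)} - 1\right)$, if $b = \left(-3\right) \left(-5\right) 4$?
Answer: $240$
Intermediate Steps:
$b = 60$ ($b = 15 \cdot 4 = 60$)
$b \left(V{\left(5 \right)} - 1\right) = 60 \left(5 - 1\right) = 60 \cdot 4 = 240$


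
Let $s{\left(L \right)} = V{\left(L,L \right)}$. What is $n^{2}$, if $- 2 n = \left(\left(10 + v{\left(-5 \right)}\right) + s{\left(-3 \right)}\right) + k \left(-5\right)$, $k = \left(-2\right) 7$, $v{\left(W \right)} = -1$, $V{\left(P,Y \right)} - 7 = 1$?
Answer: $\frac{7569}{4} \approx 1892.3$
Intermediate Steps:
$V{\left(P,Y \right)} = 8$ ($V{\left(P,Y \right)} = 7 + 1 = 8$)
$s{\left(L \right)} = 8$
$k = -14$
$n = - \frac{87}{2}$ ($n = - \frac{\left(\left(10 - 1\right) + 8\right) - -70}{2} = - \frac{\left(9 + 8\right) + 70}{2} = - \frac{17 + 70}{2} = \left(- \frac{1}{2}\right) 87 = - \frac{87}{2} \approx -43.5$)
$n^{2} = \left(- \frac{87}{2}\right)^{2} = \frac{7569}{4}$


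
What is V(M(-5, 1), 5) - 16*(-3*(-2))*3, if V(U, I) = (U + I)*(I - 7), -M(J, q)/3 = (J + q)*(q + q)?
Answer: -346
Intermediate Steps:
M(J, q) = -6*q*(J + q) (M(J, q) = -3*(J + q)*(q + q) = -3*(J + q)*2*q = -6*q*(J + q))
V(U, I) = (-7 + I)*(I + U) (V(U, I) = (I + U)*(-7 + I) = (-7 + I)*(I + U))
V(M(-5, 1), 5) - 16*(-3*(-2))*3 = (5**2 - 7*5 - (-42)*(-5 + 1) + 5*(-6*1*(-5 + 1))) - 16*(-3*(-2))*3 = (25 - 35 - (-42)*(-4) + 5*(-6*1*(-4))) - 96*3 = (25 - 35 - 7*24 + 5*24) - 16*18 = (25 - 35 - 168 + 120) - 288 = -58 - 288 = -346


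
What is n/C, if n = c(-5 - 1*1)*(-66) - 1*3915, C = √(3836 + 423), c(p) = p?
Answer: -3519*√4259/4259 ≈ -53.922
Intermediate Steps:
C = √4259 ≈ 65.261
n = -3519 (n = (-5 - 1*1)*(-66) - 1*3915 = (-5 - 1)*(-66) - 3915 = -6*(-66) - 3915 = 396 - 3915 = -3519)
n/C = -3519*√4259/4259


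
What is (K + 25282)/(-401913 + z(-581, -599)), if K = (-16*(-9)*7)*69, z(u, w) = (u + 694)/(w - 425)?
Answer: -97110016/411559025 ≈ -0.23596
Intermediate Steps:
z(u, w) = (694 + u)/(-425 + w)
K = 69552 (K = (144*7)*69 = 1008*69 = 69552)
(K + 25282)/(-401913 + z(-581, -599)) = (69552 + 25282)/(-401913 + (694 - 581)/(-425 - 599)) = 94834/(-401913 + 113/(-1024)) = 94834/(-401913 - 1/1024*113) = 94834/(-401913 - 113/1024) = 94834/(-411559025/1024) = 94834*(-1024/411559025) = -97110016/411559025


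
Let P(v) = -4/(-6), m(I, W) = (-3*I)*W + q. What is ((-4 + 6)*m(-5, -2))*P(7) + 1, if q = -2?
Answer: -125/3 ≈ -41.667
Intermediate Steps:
m(I, W) = -2 - 3*I*W (m(I, W) = (-3*I)*W - 2 = -3*I*W - 2 = -2 - 3*I*W)
P(v) = ⅔ (P(v) = -4*(-⅙) = ⅔)
((-4 + 6)*m(-5, -2))*P(7) + 1 = ((-4 + 6)*(-2 - 3*(-5)*(-2)))*(⅔) + 1 = (2*(-2 - 30))*(⅔) + 1 = (2*(-32))*(⅔) + 1 = -64*⅔ + 1 = -128/3 + 1 = -125/3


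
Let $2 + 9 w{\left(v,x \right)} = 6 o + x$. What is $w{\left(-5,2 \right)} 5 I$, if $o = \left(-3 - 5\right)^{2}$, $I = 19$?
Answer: $\frac{12160}{3} \approx 4053.3$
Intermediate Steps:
$o = 64$ ($o = \left(-8\right)^{2} = 64$)
$w{\left(v,x \right)} = \frac{382}{9} + \frac{x}{9}$ ($w{\left(v,x \right)} = - \frac{2}{9} + \frac{6 \cdot 64 + x}{9} = - \frac{2}{9} + \frac{384 + x}{9} = - \frac{2}{9} + \left(\frac{128}{3} + \frac{x}{9}\right) = \frac{382}{9} + \frac{x}{9}$)
$w{\left(-5,2 \right)} 5 I = \left(\frac{382}{9} + \frac{1}{9} \cdot 2\right) 5 \cdot 19 = \left(\frac{382}{9} + \frac{2}{9}\right) 5 \cdot 19 = \frac{128}{3} \cdot 5 \cdot 19 = \frac{640}{3} \cdot 19 = \frac{12160}{3}$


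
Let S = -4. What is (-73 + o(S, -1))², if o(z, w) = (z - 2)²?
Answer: 1369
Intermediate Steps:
o(z, w) = (-2 + z)²
(-73 + o(S, -1))² = (-73 + (-2 - 4)²)² = (-73 + (-6)²)² = (-73 + 36)² = (-37)² = 1369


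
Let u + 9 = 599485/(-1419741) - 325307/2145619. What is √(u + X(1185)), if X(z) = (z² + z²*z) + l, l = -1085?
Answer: 3011*√189400248739699697996885442/1015407754893 ≈ 40809.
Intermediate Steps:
X(z) = -1085 + z² + z³ (X(z) = (z² + z²*z) - 1085 = (z² + z³) - 1085 = -1085 + z² + z³)
u = -29164127473813/3046223264679 (u = -9 + (599485/(-1419741) - 325307/2145619) = -9 + (599485*(-1/1419741) - 325307*1/2145619) = -9 + (-599485/1419741 - 325307/2145619) = -9 - 1748118091702/3046223264679 = -29164127473813/3046223264679 ≈ -9.5739)
√(u + X(1185)) = √(-29164127473813/3046223264679 + (-1085 + 1185² + 1185³)) = √(-29164127473813/3046223264679 + (-1085 + 1404225 + 1664006625)) = √(-29164127473813/3046223264679 + 1665409765) = √(5073209942202458716622/3046223264679) = 3011*√189400248739699697996885442/1015407754893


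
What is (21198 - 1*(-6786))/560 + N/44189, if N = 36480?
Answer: 78563361/1546615 ≈ 50.797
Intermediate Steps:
(21198 - 1*(-6786))/560 + N/44189 = (21198 - 1*(-6786))/560 + 36480/44189 = (21198 + 6786)*(1/560) + 36480*(1/44189) = 27984*(1/560) + 36480/44189 = 1749/35 + 36480/44189 = 78563361/1546615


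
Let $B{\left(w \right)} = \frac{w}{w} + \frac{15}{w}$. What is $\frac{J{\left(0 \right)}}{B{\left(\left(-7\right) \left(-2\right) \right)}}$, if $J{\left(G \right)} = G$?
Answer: $0$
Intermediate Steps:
$B{\left(w \right)} = 1 + \frac{15}{w}$
$\frac{J{\left(0 \right)}}{B{\left(\left(-7\right) \left(-2\right) \right)}} = \frac{0}{\frac{1}{\left(-7\right) \left(-2\right)} \left(15 - -14\right)} = \frac{0}{\frac{1}{14} \left(15 + 14\right)} = \frac{0}{\frac{1}{14} \cdot 29} = \frac{0}{\frac{29}{14}} = 0 \cdot \frac{14}{29} = 0$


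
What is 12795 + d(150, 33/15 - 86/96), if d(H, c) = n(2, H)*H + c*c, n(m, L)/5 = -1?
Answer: 693889969/57600 ≈ 12047.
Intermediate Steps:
n(m, L) = -5 (n(m, L) = 5*(-1) = -5)
d(H, c) = c² - 5*H (d(H, c) = -5*H + c*c = -5*H + c² = c² - 5*H)
12795 + d(150, 33/15 - 86/96) = 12795 + ((33/15 - 86/96)² - 5*150) = 12795 + ((33*(1/15) - 86*1/96)² - 750) = 12795 + ((11/5 - 43/48)² - 750) = 12795 + ((313/240)² - 750) = 12795 + (97969/57600 - 750) = 12795 - 43102031/57600 = 693889969/57600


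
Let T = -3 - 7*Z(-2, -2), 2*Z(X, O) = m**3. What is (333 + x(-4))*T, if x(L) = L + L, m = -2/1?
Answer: 8125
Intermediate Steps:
m = -2 (m = -2*1 = -2)
x(L) = 2*L
Z(X, O) = -4 (Z(X, O) = (1/2)*(-2)**3 = (1/2)*(-8) = -4)
T = 25 (T = -3 - 7*(-4) = -3 + 28 = 25)
(333 + x(-4))*T = (333 + 2*(-4))*25 = (333 - 8)*25 = 325*25 = 8125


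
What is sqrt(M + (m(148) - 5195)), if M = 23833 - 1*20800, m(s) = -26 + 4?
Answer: 2*I*sqrt(546) ≈ 46.733*I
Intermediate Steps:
m(s) = -22
M = 3033 (M = 23833 - 20800 = 3033)
sqrt(M + (m(148) - 5195)) = sqrt(3033 + (-22 - 5195)) = sqrt(3033 - 5217) = sqrt(-2184) = 2*I*sqrt(546)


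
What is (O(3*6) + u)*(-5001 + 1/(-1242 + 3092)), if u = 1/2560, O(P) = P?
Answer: -426334453769/4736000 ≈ -90020.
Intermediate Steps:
u = 1/2560 ≈ 0.00039063
(O(3*6) + u)*(-5001 + 1/(-1242 + 3092)) = (3*6 + 1/2560)*(-5001 + 1/(-1242 + 3092)) = (18 + 1/2560)*(-5001 + 1/1850) = 46081*(-5001 + 1/1850)/2560 = (46081/2560)*(-9251849/1850) = -426334453769/4736000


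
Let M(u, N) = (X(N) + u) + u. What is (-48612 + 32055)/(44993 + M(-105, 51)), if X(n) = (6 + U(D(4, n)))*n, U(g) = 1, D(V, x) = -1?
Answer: -16557/45140 ≈ -0.36679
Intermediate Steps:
X(n) = 7*n (X(n) = (6 + 1)*n = 7*n)
M(u, N) = 2*u + 7*N (M(u, N) = (7*N + u) + u = (u + 7*N) + u = 2*u + 7*N)
(-48612 + 32055)/(44993 + M(-105, 51)) = (-48612 + 32055)/(44993 + (2*(-105) + 7*51)) = -16557/(44993 + (-210 + 357)) = -16557/(44993 + 147) = -16557/45140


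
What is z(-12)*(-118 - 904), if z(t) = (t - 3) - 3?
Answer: 18396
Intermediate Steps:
z(t) = -6 + t (z(t) = (-3 + t) - 3 = -6 + t)
z(-12)*(-118 - 904) = (-6 - 12)*(-118 - 904) = -18*(-1022) = 18396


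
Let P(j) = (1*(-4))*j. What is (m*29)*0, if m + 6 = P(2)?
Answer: 0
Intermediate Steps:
P(j) = -4*j
m = -14 (m = -6 - 4*2 = -6 - 8 = -14)
(m*29)*0 = -14*29*0 = -406*0 = 0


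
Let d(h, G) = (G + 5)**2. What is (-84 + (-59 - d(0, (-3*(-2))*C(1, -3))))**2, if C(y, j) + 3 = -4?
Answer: 2286144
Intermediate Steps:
C(y, j) = -7 (C(y, j) = -3 - 4 = -7)
d(h, G) = (5 + G)**2
(-84 + (-59 - d(0, (-3*(-2))*C(1, -3))))**2 = (-84 + (-59 - (5 - 3*(-2)*(-7))**2))**2 = (-84 + (-59 - (5 + 6*(-7))**2))**2 = (-84 + (-59 - (5 - 42)**2))**2 = (-84 + (-59 - 1*(-37)**2))**2 = (-84 + (-59 - 1*1369))**2 = (-84 + (-59 - 1369))**2 = (-84 - 1428)**2 = (-1512)**2 = 2286144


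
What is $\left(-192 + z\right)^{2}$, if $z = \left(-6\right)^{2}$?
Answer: $24336$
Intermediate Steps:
$z = 36$
$\left(-192 + z\right)^{2} = \left(-192 + 36\right)^{2} = \left(-156\right)^{2} = 24336$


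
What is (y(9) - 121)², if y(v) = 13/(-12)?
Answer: 2146225/144 ≈ 14904.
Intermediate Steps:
y(v) = -13/12 (y(v) = 13*(-1/12) = -13/12)
(y(9) - 121)² = (-13/12 - 121)² = (-1465/12)² = 2146225/144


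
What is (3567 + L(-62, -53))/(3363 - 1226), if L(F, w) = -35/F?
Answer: 221189/132494 ≈ 1.6694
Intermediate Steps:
(3567 + L(-62, -53))/(3363 - 1226) = (3567 - 35/(-62))/(3363 - 1226) = (3567 - 35*(-1/62))/2137 = (3567 + 35/62)*(1/2137) = (221189/62)*(1/2137) = 221189/132494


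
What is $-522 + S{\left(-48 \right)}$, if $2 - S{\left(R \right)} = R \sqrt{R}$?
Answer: $-520 + 192 i \sqrt{3} \approx -520.0 + 332.55 i$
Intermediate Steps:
$S{\left(R \right)} = 2 - R^{\frac{3}{2}}$ ($S{\left(R \right)} = 2 - R \sqrt{R} = 2 - R^{\frac{3}{2}}$)
$-522 + S{\left(-48 \right)} = -522 + \left(2 - \left(-48\right)^{\frac{3}{2}}\right) = -522 + \left(2 - - 192 i \sqrt{3}\right) = -522 + \left(2 + 192 i \sqrt{3}\right) = -520 + 192 i \sqrt{3}$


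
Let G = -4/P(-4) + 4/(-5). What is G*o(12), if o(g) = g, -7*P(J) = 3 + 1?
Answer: 372/5 ≈ 74.400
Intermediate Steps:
P(J) = -4/7 (P(J) = -(3 + 1)/7 = -⅐*4 = -4/7)
G = 31/5 (G = -4/(-4/7) + 4/(-5) = -4*(-7/4) + 4*(-⅕) = 7 - ⅘ = 31/5 ≈ 6.2000)
G*o(12) = (31/5)*12 = 372/5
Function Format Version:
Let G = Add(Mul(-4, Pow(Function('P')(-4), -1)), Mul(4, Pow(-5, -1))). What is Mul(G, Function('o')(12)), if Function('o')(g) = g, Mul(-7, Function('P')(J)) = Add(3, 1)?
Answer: Rational(372, 5) ≈ 74.400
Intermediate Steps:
Function('P')(J) = Rational(-4, 7) (Function('P')(J) = Mul(Rational(-1, 7), Add(3, 1)) = Mul(Rational(-1, 7), 4) = Rational(-4, 7))
G = Rational(31, 5) (G = Add(Mul(-4, Pow(Rational(-4, 7), -1)), Mul(4, Pow(-5, -1))) = Add(Mul(-4, Rational(-7, 4)), Mul(4, Rational(-1, 5))) = Add(7, Rational(-4, 5)) = Rational(31, 5) ≈ 6.2000)
Mul(G, Function('o')(12)) = Mul(Rational(31, 5), 12) = Rational(372, 5)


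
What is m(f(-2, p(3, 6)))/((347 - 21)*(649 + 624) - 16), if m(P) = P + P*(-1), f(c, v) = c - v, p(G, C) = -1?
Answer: 0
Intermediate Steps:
m(P) = 0 (m(P) = P - P = 0)
m(f(-2, p(3, 6)))/((347 - 21)*(649 + 624) - 16) = 0/((347 - 21)*(649 + 624) - 16) = 0/(326*1273 - 16) = 0/(414998 - 16) = 0/414982 = 0*(1/414982) = 0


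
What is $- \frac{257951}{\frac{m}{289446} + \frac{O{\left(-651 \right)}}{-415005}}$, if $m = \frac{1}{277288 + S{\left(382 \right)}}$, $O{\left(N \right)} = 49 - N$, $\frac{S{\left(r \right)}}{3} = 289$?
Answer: $\frac{191528079747891675070}{1252391023911} \approx 1.5293 \cdot 10^{8}$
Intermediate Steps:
$S{\left(r \right)} = 867$ ($S{\left(r \right)} = 3 \cdot 289 = 867$)
$m = \frac{1}{278155}$ ($m = \frac{1}{277288 + 867} = \frac{1}{278155} \approx 3.5951 \cdot 10^{-6}$)
$- \frac{257951}{\frac{m}{289446} + \frac{O{\left(-651 \right)}}{-415005}} = - \frac{257951}{\frac{1}{278155 \cdot 289446} + \frac{49 - -651}{-415005}} = - \frac{257951}{\frac{1}{278155} \cdot \frac{1}{289446} + \left(49 + 651\right) \left(- \frac{1}{415005}\right)} = - \frac{257951}{\frac{1}{80510852130} + 700 \left(- \frac{1}{415005}\right)} = - \frac{257951}{\frac{1}{80510852130} - \frac{140}{83001}} = - \frac{257951}{- \frac{1252391023911}{742497915293570}} = \left(-257951\right) \left(- \frac{742497915293570}{1252391023911}\right) = \frac{191528079747891675070}{1252391023911}$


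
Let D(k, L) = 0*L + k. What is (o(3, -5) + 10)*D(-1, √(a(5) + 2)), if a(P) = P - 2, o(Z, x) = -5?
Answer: -5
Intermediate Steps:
a(P) = -2 + P
D(k, L) = k (D(k, L) = 0 + k = k)
(o(3, -5) + 10)*D(-1, √(a(5) + 2)) = (-5 + 10)*(-1) = 5*(-1) = -5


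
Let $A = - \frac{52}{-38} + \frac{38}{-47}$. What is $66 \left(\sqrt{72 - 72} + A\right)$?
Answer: $\frac{33000}{893} \approx 36.954$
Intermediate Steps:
$A = \frac{500}{893}$ ($A = \left(-52\right) \left(- \frac{1}{38}\right) + 38 \left(- \frac{1}{47}\right) = \frac{26}{19} - \frac{38}{47} = \frac{500}{893} \approx 0.55991$)
$66 \left(\sqrt{72 - 72} + A\right) = 66 \left(\sqrt{72 - 72} + \frac{500}{893}\right) = 66 \left(\sqrt{0} + \frac{500}{893}\right) = 66 \left(0 + \frac{500}{893}\right) = 66 \cdot \frac{500}{893} = \frac{33000}{893}$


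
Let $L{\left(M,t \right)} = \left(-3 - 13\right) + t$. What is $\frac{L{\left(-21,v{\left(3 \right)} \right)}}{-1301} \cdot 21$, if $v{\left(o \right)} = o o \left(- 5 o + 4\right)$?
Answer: $\frac{2415}{1301} \approx 1.8563$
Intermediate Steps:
$v{\left(o \right)} = o^{2} \left(4 - 5 o\right)$
$L{\left(M,t \right)} = -16 + t$
$\frac{L{\left(-21,v{\left(3 \right)} \right)}}{-1301} \cdot 21 = \frac{-16 + 3^{2} \left(4 - 15\right)}{-1301} \cdot 21 = \left(-16 + 9 \left(4 - 15\right)\right) \left(- \frac{1}{1301}\right) 21 = \left(-16 + 9 \left(-11\right)\right) \left(- \frac{1}{1301}\right) 21 = \left(-16 - 99\right) \left(- \frac{1}{1301}\right) 21 = \left(-115\right) \left(- \frac{1}{1301}\right) 21 = \frac{115}{1301} \cdot 21 = \frac{2415}{1301}$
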